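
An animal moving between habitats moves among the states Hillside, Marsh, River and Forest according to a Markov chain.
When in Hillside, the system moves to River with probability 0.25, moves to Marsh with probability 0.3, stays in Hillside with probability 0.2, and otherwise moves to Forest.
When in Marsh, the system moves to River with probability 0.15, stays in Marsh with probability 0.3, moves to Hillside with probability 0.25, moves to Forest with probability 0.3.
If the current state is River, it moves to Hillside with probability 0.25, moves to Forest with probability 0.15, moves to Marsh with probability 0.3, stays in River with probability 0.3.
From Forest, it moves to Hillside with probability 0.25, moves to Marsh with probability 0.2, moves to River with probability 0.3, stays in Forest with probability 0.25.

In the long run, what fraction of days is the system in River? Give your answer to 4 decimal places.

0.2467

Let the stationary distribution be π with π = πP and π_1 + π_2 + π_3 + π_4 = 1.
π_1 = 0.2·π_1 + 0.25·π_2 + 0.25·π_3 + 0.25·π_4
π_2 = 0.3·π_1 + 0.3·π_2 + 0.3·π_3 + 0.2·π_4
π_3 = 0.25·π_1 + 0.15·π_2 + 0.3·π_3 + 0.3·π_4
Solving with the normalization constraint gives π = (0.2381, 0.2761, 0.2467, 0.2391).
So the stationary probability of River is 0.2467.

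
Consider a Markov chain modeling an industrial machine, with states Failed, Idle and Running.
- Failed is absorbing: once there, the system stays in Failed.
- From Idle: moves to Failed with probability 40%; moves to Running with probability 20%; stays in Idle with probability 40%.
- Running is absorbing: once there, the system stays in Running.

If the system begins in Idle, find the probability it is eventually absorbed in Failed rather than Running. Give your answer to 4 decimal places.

0.6667

Let h(s) be the probability of absorption at Failed starting from transient state s. Then h(Failed) = 1 and h(Running) = 0. By first-step analysis:
h(Idle) = 0.4·1 + 0.4·h(Idle) + 0.2·0
Solving: h(Idle) = 0.6667.
Starting from Idle, the probability is 0.6667.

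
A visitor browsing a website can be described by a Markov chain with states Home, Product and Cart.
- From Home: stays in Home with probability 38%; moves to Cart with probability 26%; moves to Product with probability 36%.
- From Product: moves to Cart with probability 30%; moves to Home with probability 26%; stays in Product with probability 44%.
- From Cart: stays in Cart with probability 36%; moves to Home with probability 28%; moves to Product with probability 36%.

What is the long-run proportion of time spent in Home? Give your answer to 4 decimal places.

0.3024

Let the stationary distribution be π with π = πP and π_1 + π_2 + π_3 = 1.
π_1 = 0.38·π_1 + 0.26·π_2 + 0.28·π_3
π_2 = 0.36·π_1 + 0.44·π_2 + 0.36·π_3
Solving with the normalization constraint gives π = (0.3024, 0.3913, 0.3063).
So the stationary probability of Home is 0.3024.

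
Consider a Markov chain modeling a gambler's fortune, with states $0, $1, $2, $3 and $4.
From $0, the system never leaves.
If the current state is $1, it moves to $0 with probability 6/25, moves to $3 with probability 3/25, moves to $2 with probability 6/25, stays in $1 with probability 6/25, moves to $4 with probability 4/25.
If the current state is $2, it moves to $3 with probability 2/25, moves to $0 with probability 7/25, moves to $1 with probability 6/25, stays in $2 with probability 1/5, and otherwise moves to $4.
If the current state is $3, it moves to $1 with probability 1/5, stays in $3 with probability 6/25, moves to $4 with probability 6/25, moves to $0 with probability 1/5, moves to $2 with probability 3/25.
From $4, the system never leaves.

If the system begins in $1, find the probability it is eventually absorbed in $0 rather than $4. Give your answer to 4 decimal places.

Let h(s) be the probability of absorption at $0 starting from transient state s. Then h($0) = 1 and h($4) = 0. By first-step analysis:
h($1) = 0.24·1 + 0.24·h($1) + 0.24·h($2) + 0.12·h($3) + 0.16·0
h($2) = 0.28·1 + 0.24·h($1) + 0.2·h($2) + 0.08·h($3) + 0.2·0
h($3) = 0.2·1 + 0.2·h($1) + 0.12·h($2) + 0.24·h($3) + 0.24·0
Solving: h($1) = 0.5767, h($2) = 0.5736, h($3) = 0.5055.
Starting from $1, the probability is 0.5767.

0.5767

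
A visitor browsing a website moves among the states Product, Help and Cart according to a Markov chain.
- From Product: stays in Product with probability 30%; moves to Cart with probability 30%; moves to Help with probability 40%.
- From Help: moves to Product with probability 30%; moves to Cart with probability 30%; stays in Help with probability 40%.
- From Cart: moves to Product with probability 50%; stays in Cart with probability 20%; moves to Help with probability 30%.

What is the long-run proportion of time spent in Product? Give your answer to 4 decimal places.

0.3545

Let the stationary distribution be π with π = πP and π_1 + π_2 + π_3 = 1.
π_1 = 0.3·π_1 + 0.3·π_2 + 0.5·π_3
π_2 = 0.4·π_1 + 0.4·π_2 + 0.3·π_3
Solving with the normalization constraint gives π = (0.3545, 0.3727, 0.2727).
So the stationary probability of Product is 0.3545.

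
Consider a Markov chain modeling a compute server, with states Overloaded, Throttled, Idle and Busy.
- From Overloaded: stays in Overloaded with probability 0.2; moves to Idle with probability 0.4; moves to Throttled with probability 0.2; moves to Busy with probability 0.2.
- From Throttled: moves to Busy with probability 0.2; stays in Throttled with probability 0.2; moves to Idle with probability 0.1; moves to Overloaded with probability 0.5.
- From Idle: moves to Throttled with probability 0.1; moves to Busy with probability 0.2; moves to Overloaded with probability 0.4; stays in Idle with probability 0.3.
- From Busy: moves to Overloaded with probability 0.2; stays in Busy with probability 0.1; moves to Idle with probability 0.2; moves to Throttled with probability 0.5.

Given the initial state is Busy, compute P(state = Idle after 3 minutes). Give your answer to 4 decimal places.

Propagate the distribution vector 3 minutes from Busy.
After 0 minutes: (0.0000, 0.0000, 0.0000, 1.0000)
After 1 minute: (0.2000, 0.5000, 0.2000, 0.1000)
After 2 minutes: (0.3900, 0.2100, 0.2100, 0.1900)
After 3 minutes: (0.3050, 0.2360, 0.2780, 0.1810)
P(in Idle after 3 minutes) = 0.2780

0.2780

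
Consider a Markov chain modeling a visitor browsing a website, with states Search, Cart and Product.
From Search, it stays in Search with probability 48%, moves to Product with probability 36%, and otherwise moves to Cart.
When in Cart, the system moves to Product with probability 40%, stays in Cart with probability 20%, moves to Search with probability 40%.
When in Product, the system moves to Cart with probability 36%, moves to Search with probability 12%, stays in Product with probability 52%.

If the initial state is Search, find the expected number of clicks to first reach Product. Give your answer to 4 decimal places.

Let t(s) be the expected number of clicks to first reach Product from state s, with t(Product) = 0. Conditioning on the first click:
t(Search) = 1 + 0.48·t(Search) + 0.16·t(Cart)
t(Cart) = 1 + 0.4·t(Search) + 0.2·t(Cart)
Solving: t(Search) = 2.7273, t(Cart) = 2.6136.
Expected clicks from Search to Product: 2.7273.

2.7273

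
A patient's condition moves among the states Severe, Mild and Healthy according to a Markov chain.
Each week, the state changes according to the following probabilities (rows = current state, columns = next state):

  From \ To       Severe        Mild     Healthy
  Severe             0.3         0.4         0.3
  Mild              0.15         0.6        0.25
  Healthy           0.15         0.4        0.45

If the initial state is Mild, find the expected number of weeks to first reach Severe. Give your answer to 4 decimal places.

Let t(s) be the expected number of weeks to first reach Severe from state s, with t(Severe) = 0. Conditioning on the first week:
t(Mild) = 1 + 0.6·t(Mild) + 0.25·t(Healthy)
t(Healthy) = 1 + 0.4·t(Mild) + 0.45·t(Healthy)
Solving: t(Mild) = 6.6667, t(Healthy) = 6.6667.
Expected weeks from Mild to Severe: 6.6667.

6.6667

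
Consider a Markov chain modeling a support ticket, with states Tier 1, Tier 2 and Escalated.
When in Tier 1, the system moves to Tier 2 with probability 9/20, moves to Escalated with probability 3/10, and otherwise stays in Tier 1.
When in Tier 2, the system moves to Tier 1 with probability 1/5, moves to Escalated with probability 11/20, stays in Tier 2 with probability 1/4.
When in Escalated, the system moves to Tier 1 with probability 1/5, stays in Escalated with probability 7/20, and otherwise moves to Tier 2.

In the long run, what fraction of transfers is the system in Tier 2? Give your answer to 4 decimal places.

Let the stationary distribution be π with π = πP and π_1 + π_2 + π_3 = 1.
π_1 = 0.25·π_1 + 0.2·π_2 + 0.2·π_3
π_2 = 0.45·π_1 + 0.25·π_2 + 0.45·π_3
Solving with the normalization constraint gives π = (0.2105, 0.3750, 0.4145).
So the stationary probability of Tier 2 is 0.3750.

0.3750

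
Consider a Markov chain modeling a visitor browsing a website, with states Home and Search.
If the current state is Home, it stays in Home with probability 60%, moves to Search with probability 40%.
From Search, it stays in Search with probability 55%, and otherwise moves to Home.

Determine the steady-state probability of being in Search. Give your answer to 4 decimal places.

Let the stationary distribution be π with π = πP and π_1 + π_2 = 1.
π_1 = 0.6·π_1 + 0.45·π_2
Solving with the normalization constraint gives π = (0.5294, 0.4706).
So the stationary probability of Search is 0.4706.

0.4706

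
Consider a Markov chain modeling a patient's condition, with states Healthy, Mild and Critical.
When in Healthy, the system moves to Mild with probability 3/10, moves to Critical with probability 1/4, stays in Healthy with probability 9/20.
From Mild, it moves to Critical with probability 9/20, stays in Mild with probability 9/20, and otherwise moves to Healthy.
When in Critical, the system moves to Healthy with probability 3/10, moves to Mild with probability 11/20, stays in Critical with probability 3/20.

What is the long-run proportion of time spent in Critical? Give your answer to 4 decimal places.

0.3079

Let the stationary distribution be π with π = πP and π_1 + π_2 + π_3 = 1.
π_1 = 0.45·π_1 + 0.1·π_2 + 0.3·π_3
π_2 = 0.3·π_1 + 0.45·π_2 + 0.55·π_3
Solving with the normalization constraint gives π = (0.2486, 0.4435, 0.3079).
So the stationary probability of Critical is 0.3079.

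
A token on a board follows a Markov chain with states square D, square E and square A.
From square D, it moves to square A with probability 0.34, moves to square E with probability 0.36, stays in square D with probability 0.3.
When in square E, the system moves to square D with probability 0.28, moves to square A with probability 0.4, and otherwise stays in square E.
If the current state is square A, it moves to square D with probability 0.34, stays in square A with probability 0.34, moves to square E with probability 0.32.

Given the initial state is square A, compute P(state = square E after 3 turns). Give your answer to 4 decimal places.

Propagate the distribution vector 3 turns from square A.
After 0 turns: (0.0000, 0.0000, 1.0000)
After 1 turn: (0.3400, 0.3200, 0.3400)
After 2 turns: (0.3072, 0.3336, 0.3592)
After 3 turns: (0.3077, 0.3323, 0.3600)
P(in square E after 3 turns) = 0.3323

0.3323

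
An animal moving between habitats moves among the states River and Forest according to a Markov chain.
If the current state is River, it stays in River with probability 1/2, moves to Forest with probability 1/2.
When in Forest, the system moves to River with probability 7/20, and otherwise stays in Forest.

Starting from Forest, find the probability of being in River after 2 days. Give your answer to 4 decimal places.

Sum over the intermediate state after 1 day:
P = P(Forest→River)·P(River→River) + P(Forest→Forest)·P(Forest→River)
  = 0.35×0.5 + 0.65×0.35
  = 0.1750 + 0.2275 = 0.4025

0.4025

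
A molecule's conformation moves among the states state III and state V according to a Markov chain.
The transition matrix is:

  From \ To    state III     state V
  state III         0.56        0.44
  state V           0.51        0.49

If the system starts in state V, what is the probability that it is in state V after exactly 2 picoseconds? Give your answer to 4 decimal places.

0.4645

Sum over the intermediate state after 1 picosecond:
P = P(state V→state III)·P(state III→state V) + P(state V→state V)·P(state V→state V)
  = 0.51×0.44 + 0.49×0.49
  = 0.2244 + 0.2401 = 0.4645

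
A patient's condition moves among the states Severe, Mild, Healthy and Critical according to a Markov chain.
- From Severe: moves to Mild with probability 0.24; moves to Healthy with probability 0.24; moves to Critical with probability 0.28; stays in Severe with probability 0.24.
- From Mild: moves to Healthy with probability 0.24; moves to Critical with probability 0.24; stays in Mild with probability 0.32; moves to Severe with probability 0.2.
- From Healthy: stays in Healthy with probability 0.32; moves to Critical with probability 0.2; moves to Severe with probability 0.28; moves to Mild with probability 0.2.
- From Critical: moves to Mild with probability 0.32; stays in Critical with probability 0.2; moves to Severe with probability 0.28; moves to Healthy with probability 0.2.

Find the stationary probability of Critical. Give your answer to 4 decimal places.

0.2307

Let the stationary distribution be π with π = πP and π_1 + π_2 + π_3 + π_4 = 1.
π_1 = 0.24·π_1 + 0.2·π_2 + 0.28·π_3 + 0.28·π_4
π_2 = 0.24·π_1 + 0.32·π_2 + 0.2·π_3 + 0.32·π_4
π_3 = 0.24·π_1 + 0.24·π_2 + 0.32·π_3 + 0.2·π_4
Solving with the normalization constraint gives π = (0.2485, 0.2700, 0.2508, 0.2307).
So the stationary probability of Critical is 0.2307.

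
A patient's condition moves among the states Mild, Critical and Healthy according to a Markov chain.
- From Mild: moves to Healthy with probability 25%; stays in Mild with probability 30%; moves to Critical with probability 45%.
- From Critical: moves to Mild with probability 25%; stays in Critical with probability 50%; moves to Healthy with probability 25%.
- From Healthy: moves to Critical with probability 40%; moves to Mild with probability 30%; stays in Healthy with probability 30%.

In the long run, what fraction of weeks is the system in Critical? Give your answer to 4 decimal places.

0.4598

Let the stationary distribution be π with π = πP and π_1 + π_2 + π_3 = 1.
π_1 = 0.3·π_1 + 0.25·π_2 + 0.3·π_3
π_2 = 0.45·π_1 + 0.5·π_2 + 0.4·π_3
Solving with the normalization constraint gives π = (0.2770, 0.4598, 0.2632).
So the stationary probability of Critical is 0.4598.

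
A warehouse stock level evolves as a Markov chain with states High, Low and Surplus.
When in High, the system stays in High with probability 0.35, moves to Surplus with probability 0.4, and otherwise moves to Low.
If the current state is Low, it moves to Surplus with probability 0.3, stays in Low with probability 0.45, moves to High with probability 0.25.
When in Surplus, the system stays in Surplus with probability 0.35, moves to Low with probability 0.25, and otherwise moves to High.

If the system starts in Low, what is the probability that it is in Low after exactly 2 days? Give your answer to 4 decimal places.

Sum over the intermediate state after 1 day:
P = P(Low→High)·P(High→Low) + P(Low→Low)·P(Low→Low) + P(Low→Surplus)·P(Surplus→Low)
  = 0.25×0.25 + 0.45×0.45 + 0.3×0.25
  = 0.0625 + 0.2025 + 0.0750 = 0.3400

0.3400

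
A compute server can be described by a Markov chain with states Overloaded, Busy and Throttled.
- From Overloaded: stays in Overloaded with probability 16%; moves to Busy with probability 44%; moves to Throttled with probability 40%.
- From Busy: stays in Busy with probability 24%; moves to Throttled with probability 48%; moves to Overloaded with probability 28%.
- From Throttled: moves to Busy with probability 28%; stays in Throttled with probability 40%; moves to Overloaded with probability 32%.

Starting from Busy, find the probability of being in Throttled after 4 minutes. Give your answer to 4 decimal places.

Propagate the distribution vector 4 minutes from Busy.
After 0 minutes: (0.0000, 1.0000, 0.0000)
After 1 minute: (0.2800, 0.2400, 0.4800)
After 2 minutes: (0.2656, 0.3152, 0.4192)
After 3 minutes: (0.2649, 0.3099, 0.4252)
After 4 minutes: (0.2652, 0.3100, 0.4248)
P(in Throttled after 4 minutes) = 0.4248

0.4248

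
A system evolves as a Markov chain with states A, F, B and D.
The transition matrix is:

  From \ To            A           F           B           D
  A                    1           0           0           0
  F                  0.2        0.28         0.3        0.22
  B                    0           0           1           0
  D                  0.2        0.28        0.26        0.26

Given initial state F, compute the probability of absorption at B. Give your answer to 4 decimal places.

Let h(s) be the probability of absorption at B starting from transient state s. Then h(B) = 1 and h(A) = 0. By first-step analysis:
h(F) = 0.2·0 + 0.28·h(F) + 0.3·1 + 0.22·h(D)
h(D) = 0.2·0 + 0.28·h(F) + 0.26·1 + 0.26·h(D)
Solving: h(F) = 0.5925, h(D) = 0.5756.
Starting from F, the probability is 0.5925.

0.5925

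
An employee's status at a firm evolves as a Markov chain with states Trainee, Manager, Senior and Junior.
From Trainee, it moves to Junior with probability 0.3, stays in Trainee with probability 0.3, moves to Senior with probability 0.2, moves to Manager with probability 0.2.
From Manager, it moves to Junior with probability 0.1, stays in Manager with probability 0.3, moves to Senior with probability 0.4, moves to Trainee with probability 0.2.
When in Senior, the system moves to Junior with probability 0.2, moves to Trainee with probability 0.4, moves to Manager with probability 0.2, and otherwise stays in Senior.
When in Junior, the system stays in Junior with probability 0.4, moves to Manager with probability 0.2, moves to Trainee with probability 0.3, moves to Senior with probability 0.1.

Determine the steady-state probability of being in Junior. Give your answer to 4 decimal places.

0.2597

Let the stationary distribution be π with π = πP and π_1 + π_2 + π_3 + π_4 = 1.
π_1 = 0.3·π_1 + 0.2·π_2 + 0.4·π_3 + 0.3·π_4
π_2 = 0.2·π_1 + 0.3·π_2 + 0.2·π_3 + 0.2·π_4
π_3 = 0.2·π_1 + 0.4·π_2 + 0.2·π_3 + 0.1·π_4
Solving with the normalization constraint gives π = (0.2996, 0.2222, 0.2185, 0.2597).
So the stationary probability of Junior is 0.2597.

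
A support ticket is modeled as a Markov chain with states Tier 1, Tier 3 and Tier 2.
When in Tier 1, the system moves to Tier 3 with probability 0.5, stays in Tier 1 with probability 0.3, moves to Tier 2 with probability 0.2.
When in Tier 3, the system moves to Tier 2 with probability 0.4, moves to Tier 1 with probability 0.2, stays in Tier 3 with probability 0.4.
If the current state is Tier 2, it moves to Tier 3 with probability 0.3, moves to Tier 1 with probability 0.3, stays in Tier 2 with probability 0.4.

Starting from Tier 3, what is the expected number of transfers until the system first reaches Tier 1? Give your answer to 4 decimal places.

4.1667

Let t(s) be the expected number of transfers to first reach Tier 1 from state s, with t(Tier 1) = 0. Conditioning on the first transfer:
t(Tier 3) = 1 + 0.4·t(Tier 3) + 0.4·t(Tier 2)
t(Tier 2) = 1 + 0.3·t(Tier 3) + 0.4·t(Tier 2)
Solving: t(Tier 3) = 4.1667, t(Tier 2) = 3.7500.
Expected transfers from Tier 3 to Tier 1: 4.1667.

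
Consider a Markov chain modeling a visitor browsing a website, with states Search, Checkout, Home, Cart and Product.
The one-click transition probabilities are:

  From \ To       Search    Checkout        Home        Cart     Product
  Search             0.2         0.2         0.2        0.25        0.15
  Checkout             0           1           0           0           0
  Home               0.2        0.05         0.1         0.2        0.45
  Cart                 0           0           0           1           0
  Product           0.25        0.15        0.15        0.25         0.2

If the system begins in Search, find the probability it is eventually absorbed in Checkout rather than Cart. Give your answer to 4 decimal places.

Let h(s) be the probability of absorption at Checkout starting from transient state s. Then h(Checkout) = 1 and h(Cart) = 0. By first-step analysis:
h(Search) = 0.2·h(Search) + 0.2·1 + 0.2·h(Home) + 0.25·0 + 0.15·h(Product)
h(Home) = 0.2·h(Search) + 0.05·1 + 0.1·h(Home) + 0.2·0 + 0.45·h(Product)
h(Product) = 0.25·h(Search) + 0.15·1 + 0.15·h(Home) + 0.25·0 + 0.2·h(Product)
Solving: h(Search) = 0.4039, h(Home) = 0.3334, h(Product) = 0.3762.
Starting from Search, the probability is 0.4039.

0.4039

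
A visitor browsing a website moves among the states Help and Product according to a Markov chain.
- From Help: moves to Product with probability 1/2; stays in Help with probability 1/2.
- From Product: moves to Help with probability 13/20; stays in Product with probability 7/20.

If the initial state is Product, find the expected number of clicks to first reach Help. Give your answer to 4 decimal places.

1.5385

Let t(s) be the expected number of clicks to first reach Help from state s, with t(Help) = 0. Conditioning on the first click:
t(Product) = 1 + 0.35·t(Product)
Solving: t(Product) = 1.5385.
Expected clicks from Product to Help: 1.5385.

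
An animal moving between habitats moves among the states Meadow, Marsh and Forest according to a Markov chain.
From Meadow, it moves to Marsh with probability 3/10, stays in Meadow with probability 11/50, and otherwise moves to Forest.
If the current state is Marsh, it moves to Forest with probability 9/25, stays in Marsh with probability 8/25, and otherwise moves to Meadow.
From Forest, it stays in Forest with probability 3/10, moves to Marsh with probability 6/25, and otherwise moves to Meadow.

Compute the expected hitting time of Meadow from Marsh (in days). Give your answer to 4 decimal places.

Let t(s) be the expected number of days to first reach Meadow from state s, with t(Meadow) = 0. Conditioning on the first day:
t(Marsh) = 1 + 0.32·t(Marsh) + 0.36·t(Forest)
t(Forest) = 1 + 0.24·t(Marsh) + 0.3·t(Forest)
Solving: t(Marsh) = 2.7207, t(Forest) = 2.3614.
Expected days from Marsh to Meadow: 2.7207.

2.7207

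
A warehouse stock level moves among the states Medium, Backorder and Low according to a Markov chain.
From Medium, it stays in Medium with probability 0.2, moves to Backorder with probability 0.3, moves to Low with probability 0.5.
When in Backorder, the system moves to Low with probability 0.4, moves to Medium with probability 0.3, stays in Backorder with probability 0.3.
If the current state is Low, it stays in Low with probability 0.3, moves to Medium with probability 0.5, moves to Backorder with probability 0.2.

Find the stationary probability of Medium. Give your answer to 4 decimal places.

0.3445

Let the stationary distribution be π with π = πP and π_1 + π_2 + π_3 = 1.
π_1 = 0.2·π_1 + 0.3·π_2 + 0.5·π_3
π_2 = 0.3·π_1 + 0.3·π_2 + 0.2·π_3
Solving with the normalization constraint gives π = (0.3445, 0.2605, 0.3950).
So the stationary probability of Medium is 0.3445.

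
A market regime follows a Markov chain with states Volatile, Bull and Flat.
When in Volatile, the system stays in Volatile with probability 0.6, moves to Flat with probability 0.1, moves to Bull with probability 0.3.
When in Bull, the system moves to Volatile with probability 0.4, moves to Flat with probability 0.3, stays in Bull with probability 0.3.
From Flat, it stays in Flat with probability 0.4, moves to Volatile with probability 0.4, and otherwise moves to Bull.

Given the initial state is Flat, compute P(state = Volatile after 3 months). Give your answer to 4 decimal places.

Propagate the distribution vector 3 months from Flat.
After 0 months: (0.0000, 0.0000, 1.0000)
After 1 month: (0.4000, 0.2000, 0.4000)
After 2 months: (0.4800, 0.2600, 0.2600)
After 3 months: (0.4960, 0.2740, 0.2300)
P(in Volatile after 3 months) = 0.4960

0.4960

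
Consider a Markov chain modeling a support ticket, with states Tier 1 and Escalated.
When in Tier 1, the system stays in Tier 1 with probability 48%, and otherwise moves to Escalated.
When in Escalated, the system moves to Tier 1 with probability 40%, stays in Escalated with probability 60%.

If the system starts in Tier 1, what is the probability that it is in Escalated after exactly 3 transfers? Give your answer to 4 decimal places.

0.5649

Propagate the distribution vector 3 transfers from Tier 1.
After 0 transfers: (1.0000, 0.0000)
After 1 transfer: (0.4800, 0.5200)
After 2 transfers: (0.4384, 0.5616)
After 3 transfers: (0.4351, 0.5649)
P(in Escalated after 3 transfers) = 0.5649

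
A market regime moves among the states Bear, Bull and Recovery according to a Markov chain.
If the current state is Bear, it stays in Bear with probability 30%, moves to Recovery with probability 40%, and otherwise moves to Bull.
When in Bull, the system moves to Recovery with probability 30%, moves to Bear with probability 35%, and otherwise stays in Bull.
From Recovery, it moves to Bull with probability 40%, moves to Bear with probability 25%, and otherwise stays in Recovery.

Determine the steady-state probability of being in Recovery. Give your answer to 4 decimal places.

Let the stationary distribution be π with π = πP and π_1 + π_2 + π_3 = 1.
π_1 = 0.3·π_1 + 0.35·π_2 + 0.25·π_3
π_2 = 0.3·π_1 + 0.35·π_2 + 0.4·π_3
Solving with the normalization constraint gives π = (0.3002, 0.3524, 0.3474).
So the stationary probability of Recovery is 0.3474.

0.3474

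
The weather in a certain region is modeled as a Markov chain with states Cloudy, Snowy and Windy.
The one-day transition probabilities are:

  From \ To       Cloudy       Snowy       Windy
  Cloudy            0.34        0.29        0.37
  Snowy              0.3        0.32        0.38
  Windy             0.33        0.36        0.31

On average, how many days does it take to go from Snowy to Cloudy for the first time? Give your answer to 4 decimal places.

Let t(s) be the expected number of days to first reach Cloudy from state s, with t(Cloudy) = 0. Conditioning on the first day:
t(Snowy) = 1 + 0.32·t(Snowy) + 0.38·t(Windy)
t(Windy) = 1 + 0.36·t(Snowy) + 0.31·t(Windy)
Solving: t(Snowy) = 3.2190, t(Windy) = 3.1288.
Expected days from Snowy to Cloudy: 3.2190.

3.2190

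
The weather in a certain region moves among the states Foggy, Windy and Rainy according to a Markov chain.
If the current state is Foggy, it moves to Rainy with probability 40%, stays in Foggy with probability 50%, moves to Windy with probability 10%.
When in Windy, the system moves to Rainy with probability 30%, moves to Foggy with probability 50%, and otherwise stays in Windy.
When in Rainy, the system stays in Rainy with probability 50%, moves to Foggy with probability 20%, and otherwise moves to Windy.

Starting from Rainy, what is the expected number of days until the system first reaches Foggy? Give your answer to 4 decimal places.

3.5484

Let t(s) be the expected number of days to first reach Foggy from state s, with t(Foggy) = 0. Conditioning on the first day:
t(Windy) = 1 + 0.2·t(Windy) + 0.3·t(Rainy)
t(Rainy) = 1 + 0.3·t(Windy) + 0.5·t(Rainy)
Solving: t(Windy) = 2.5806, t(Rainy) = 3.5484.
Expected days from Rainy to Foggy: 3.5484.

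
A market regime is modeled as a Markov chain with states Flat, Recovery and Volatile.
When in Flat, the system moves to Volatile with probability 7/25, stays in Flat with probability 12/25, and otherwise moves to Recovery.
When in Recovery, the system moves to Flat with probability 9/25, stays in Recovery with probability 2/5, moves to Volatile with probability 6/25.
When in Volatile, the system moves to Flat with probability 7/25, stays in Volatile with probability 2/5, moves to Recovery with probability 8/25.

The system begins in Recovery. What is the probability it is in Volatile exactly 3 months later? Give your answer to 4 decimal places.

0.3022

Propagate the distribution vector 3 months from Recovery.
After 0 months: (0.0000, 1.0000, 0.0000)
After 1 month: (0.3600, 0.4000, 0.2400)
After 2 months: (0.3840, 0.3232, 0.2928)
After 3 months: (0.3827, 0.3151, 0.3022)
P(in Volatile after 3 months) = 0.3022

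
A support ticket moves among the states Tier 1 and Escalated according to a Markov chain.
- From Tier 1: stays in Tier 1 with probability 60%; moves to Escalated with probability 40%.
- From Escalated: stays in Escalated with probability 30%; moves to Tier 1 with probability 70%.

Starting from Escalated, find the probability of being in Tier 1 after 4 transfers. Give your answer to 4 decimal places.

Propagate the distribution vector 4 transfers from Escalated.
After 0 transfers: (0.0000, 1.0000)
After 1 transfer: (0.7000, 0.3000)
After 2 transfers: (0.6300, 0.3700)
After 3 transfers: (0.6370, 0.3630)
After 4 transfers: (0.6363, 0.3637)
P(in Tier 1 after 4 transfers) = 0.6363

0.6363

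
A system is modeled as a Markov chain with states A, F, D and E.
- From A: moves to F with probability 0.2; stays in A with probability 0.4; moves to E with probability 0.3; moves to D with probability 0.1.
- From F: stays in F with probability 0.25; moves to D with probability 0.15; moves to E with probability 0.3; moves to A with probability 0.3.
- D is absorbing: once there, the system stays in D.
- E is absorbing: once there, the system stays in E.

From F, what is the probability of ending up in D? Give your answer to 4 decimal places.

0.3077

Let h(s) be the probability of absorption at D starting from transient state s. Then h(D) = 1 and h(E) = 0. By first-step analysis:
h(A) = 0.4·h(A) + 0.2·h(F) + 0.1·1 + 0.3·0
h(F) = 0.3·h(A) + 0.25·h(F) + 0.15·1 + 0.3·0
Solving: h(A) = 0.2692, h(F) = 0.3077.
Starting from F, the probability is 0.3077.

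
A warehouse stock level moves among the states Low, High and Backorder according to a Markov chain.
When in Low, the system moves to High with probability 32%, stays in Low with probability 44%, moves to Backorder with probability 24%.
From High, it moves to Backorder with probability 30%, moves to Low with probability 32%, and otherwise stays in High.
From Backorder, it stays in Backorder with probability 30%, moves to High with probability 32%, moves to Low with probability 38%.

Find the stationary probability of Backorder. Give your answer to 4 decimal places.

Let the stationary distribution be π with π = πP and π_1 + π_2 + π_3 = 1.
π_1 = 0.44·π_1 + 0.32·π_2 + 0.38·π_3
π_2 = 0.32·π_1 + 0.38·π_2 + 0.32·π_3
Solving with the normalization constraint gives π = (0.3825, 0.3404, 0.2770).
So the stationary probability of Backorder is 0.2770.

0.2770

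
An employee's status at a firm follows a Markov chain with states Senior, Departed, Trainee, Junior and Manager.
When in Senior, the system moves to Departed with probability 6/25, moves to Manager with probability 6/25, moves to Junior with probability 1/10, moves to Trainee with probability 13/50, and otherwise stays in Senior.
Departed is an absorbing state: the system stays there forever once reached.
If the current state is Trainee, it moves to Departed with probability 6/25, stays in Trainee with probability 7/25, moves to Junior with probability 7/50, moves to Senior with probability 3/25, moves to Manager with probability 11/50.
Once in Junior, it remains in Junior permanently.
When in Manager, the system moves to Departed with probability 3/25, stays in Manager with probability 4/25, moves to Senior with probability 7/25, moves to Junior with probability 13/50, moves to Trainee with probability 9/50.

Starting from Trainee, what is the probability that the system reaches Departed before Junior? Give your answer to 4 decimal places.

Let h(s) be the probability of absorption at Departed starting from transient state s. Then h(Departed) = 1 and h(Junior) = 0. By first-step analysis:
h(Senior) = 0.16·h(Senior) + 0.24·1 + 0.26·h(Trainee) + 0.1·0 + 0.24·h(Manager)
h(Trainee) = 0.12·h(Senior) + 0.24·1 + 0.28·h(Trainee) + 0.14·0 + 0.22·h(Manager)
h(Manager) = 0.28·h(Senior) + 0.12·1 + 0.18·h(Trainee) + 0.26·0 + 0.16·h(Manager)
Solving: h(Senior) = 0.5964, h(Trainee) = 0.5748, h(Manager) = 0.4648.
Starting from Trainee, the probability is 0.5748.

0.5748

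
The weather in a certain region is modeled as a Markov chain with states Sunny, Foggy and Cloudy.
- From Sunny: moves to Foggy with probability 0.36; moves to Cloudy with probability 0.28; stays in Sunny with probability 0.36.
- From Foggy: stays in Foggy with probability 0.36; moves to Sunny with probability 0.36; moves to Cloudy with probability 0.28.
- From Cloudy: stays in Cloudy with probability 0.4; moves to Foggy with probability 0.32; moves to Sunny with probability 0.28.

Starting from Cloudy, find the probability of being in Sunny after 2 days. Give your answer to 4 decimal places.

0.3280

Sum over the intermediate state after 1 day:
P = P(Cloudy→Sunny)·P(Sunny→Sunny) + P(Cloudy→Foggy)·P(Foggy→Sunny) + P(Cloudy→Cloudy)·P(Cloudy→Sunny)
  = 0.28×0.36 + 0.32×0.36 + 0.4×0.28
  = 0.1008 + 0.1152 + 0.1120 = 0.3280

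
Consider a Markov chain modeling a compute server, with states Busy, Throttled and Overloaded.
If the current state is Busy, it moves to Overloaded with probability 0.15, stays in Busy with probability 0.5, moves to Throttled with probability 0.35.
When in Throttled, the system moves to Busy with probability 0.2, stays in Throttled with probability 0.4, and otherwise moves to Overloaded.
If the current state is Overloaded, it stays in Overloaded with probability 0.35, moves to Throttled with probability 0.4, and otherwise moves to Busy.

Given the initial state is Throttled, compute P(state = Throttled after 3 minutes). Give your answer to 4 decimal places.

0.3860

Propagate the distribution vector 3 minutes from Throttled.
After 0 minutes: (0.0000, 1.0000, 0.0000)
After 1 minute: (0.2000, 0.4000, 0.4000)
After 2 minutes: (0.2800, 0.3900, 0.3300)
After 3 minutes: (0.3005, 0.3860, 0.3135)
P(in Throttled after 3 minutes) = 0.3860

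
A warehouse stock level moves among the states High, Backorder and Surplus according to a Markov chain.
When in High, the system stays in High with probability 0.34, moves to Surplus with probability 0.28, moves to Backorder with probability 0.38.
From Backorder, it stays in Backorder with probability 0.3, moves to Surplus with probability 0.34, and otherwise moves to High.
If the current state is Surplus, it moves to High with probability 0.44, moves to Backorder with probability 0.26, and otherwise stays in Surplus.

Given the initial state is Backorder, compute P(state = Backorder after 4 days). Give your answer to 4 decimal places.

0.3179

Propagate the distribution vector 4 days from Backorder.
After 0 days: (0.0000, 1.0000, 0.0000)
After 1 day: (0.3600, 0.3000, 0.3400)
After 2 days: (0.3800, 0.3152, 0.3048)
After 3 days: (0.3768, 0.3182, 0.3050)
After 4 days: (0.3769, 0.3179, 0.3052)
P(in Backorder after 4 days) = 0.3179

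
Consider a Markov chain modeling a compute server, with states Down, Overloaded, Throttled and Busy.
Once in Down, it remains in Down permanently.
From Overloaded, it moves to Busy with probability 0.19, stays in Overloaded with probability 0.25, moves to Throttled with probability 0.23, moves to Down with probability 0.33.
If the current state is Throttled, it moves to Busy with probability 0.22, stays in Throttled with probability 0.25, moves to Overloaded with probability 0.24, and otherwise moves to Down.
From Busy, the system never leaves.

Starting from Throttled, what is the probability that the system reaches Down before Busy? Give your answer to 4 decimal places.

Let h(s) be the probability of absorption at Down starting from transient state s. Then h(Down) = 1 and h(Busy) = 0. By first-step analysis:
h(Overloaded) = 0.33·1 + 0.25·h(Overloaded) + 0.23·h(Throttled) + 0.19·0
h(Throttled) = 0.29·1 + 0.24·h(Overloaded) + 0.25·h(Throttled) + 0.22·0
Solving: h(Overloaded) = 0.6194, h(Throttled) = 0.5849.
Starting from Throttled, the probability is 0.5849.

0.5849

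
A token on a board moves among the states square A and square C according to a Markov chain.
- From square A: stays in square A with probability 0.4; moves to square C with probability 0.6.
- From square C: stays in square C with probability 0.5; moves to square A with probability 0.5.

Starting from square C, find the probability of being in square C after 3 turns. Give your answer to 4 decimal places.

Propagate the distribution vector 3 turns from square C.
After 0 turns: (0.0000, 1.0000)
After 1 turn: (0.5000, 0.5000)
After 2 turns: (0.4500, 0.5500)
After 3 turns: (0.4550, 0.5450)
P(in square C after 3 turns) = 0.5450

0.5450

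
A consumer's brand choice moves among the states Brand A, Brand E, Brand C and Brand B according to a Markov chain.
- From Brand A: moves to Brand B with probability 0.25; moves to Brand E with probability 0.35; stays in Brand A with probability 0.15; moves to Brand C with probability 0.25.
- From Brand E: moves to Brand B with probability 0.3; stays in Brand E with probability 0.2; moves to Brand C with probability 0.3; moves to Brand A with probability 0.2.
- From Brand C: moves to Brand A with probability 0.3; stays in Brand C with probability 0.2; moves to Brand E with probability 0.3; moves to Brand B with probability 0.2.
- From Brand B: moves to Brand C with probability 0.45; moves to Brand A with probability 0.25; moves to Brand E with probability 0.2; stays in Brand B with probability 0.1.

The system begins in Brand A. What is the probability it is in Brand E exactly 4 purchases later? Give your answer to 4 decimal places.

0.2635

Propagate the distribution vector 4 purchases from Brand A.
After 0 purchases: (1.0000, 0.0000, 0.0000, 0.0000)
After 1 purchase: (0.1500, 0.3500, 0.2500, 0.2500)
After 2 purchases: (0.2300, 0.2475, 0.3050, 0.2175)
After 3 purchases: (0.2299, 0.2650, 0.2906, 0.2145)
After 4 purchases: (0.2283, 0.2635, 0.2916, 0.2165)
P(in Brand E after 4 purchases) = 0.2635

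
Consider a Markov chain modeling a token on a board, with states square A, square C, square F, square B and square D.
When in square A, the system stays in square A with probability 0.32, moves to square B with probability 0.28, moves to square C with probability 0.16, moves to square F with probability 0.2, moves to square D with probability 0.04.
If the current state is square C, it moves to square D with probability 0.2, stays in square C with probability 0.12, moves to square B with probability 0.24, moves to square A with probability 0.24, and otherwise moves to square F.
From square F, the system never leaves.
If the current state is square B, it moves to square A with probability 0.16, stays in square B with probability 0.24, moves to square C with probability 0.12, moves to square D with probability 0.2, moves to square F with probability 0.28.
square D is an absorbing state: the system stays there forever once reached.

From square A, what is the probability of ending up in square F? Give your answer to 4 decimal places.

0.6776

Let h(s) be the probability of absorption at square F starting from transient state s. Then h(square F) = 1 and h(square D) = 0. By first-step analysis:
h(square A) = 0.32·h(square A) + 0.16·h(square C) + 0.2·1 + 0.28·h(square B) + 0.04·0
h(square C) = 0.24·h(square A) + 0.12·h(square C) + 0.2·1 + 0.24·h(square B) + 0.2·0
h(square B) = 0.16·h(square A) + 0.12·h(square C) + 0.28·1 + 0.24·h(square B) + 0.2·0
Solving: h(square A) = 0.6776, h(square C) = 0.5763, h(square B) = 0.6021.
Starting from square A, the probability is 0.6776.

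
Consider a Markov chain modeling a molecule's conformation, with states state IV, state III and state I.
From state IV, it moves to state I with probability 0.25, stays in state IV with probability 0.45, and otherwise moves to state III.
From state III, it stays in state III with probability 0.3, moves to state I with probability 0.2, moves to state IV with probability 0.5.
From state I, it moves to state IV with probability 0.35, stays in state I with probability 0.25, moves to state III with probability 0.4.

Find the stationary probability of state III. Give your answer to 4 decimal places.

Let the stationary distribution be π with π = πP and π_1 + π_2 + π_3 = 1.
π_1 = 0.45·π_1 + 0.5·π_2 + 0.35·π_3
π_2 = 0.3·π_1 + 0.3·π_2 + 0.4·π_3
Solving with the normalization constraint gives π = (0.4428, 0.3234, 0.2338).
So the stationary probability of state III is 0.3234.

0.3234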